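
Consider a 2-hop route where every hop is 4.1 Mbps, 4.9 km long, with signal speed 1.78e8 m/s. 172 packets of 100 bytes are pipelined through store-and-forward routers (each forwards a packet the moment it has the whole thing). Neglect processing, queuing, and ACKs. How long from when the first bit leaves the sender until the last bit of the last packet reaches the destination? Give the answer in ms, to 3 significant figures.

33.8 ms

Per-hop transmission t_tx = L/R = 800/4.1e+06 = 0.195122 ms.
Per-hop propagation t_prop = 4900/178000000 = 0.0275281 ms.
Pipeline fill: first packet needs 2·t_tx to clear all hops; remaining 171 packets each add one t_tx.
Total = (2+172-1)·t_tx + 2·t_prop = 173·0.195122 + 2·0.0275281 = 33.8 ms.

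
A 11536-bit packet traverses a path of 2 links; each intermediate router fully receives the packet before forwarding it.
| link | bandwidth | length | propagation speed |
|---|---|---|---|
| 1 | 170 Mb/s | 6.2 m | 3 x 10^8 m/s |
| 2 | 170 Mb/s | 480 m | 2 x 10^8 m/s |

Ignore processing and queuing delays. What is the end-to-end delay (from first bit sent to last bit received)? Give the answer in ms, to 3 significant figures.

0.138 ms

Transmission delay per hop = L/R = 11536/170000000 = 0.0678588 ms; 2 hops → 0.135718 ms.
Propagation delays (d/s per hop): 2.06667e-05, 0.0024 ms; sum = 0.00242067 ms.
End-to-end = 0.138 ms.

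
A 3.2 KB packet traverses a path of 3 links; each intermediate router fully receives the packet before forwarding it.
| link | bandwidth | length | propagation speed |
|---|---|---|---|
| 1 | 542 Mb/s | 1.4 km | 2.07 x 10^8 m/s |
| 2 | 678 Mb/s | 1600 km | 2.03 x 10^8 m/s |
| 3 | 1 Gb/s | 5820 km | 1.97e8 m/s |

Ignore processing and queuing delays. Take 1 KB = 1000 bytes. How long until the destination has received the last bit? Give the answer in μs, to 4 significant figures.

L = 25600 bits.
Transmission delays (L/R per hop): 47.2325, 37.7581, 25.6 μs; sum = 110.591 μs.
Propagation delays (d/s per hop): 6.76329, 7881.77, 29543.1 μs; sum = 37431.7 μs.
End-to-end = 37540 μs.

37540 μs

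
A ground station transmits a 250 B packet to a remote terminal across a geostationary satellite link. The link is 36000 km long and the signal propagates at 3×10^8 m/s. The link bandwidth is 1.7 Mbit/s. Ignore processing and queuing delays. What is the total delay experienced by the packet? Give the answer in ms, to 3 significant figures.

L = 250 × 8 = 2000 bits.
Transmission delay = L/R = 2000 / 1700000 = 1.17647 ms.
Propagation delay = d/s = 36000000 m / 300000000 m/s = 120 ms.
Total = 121 ms.

121 ms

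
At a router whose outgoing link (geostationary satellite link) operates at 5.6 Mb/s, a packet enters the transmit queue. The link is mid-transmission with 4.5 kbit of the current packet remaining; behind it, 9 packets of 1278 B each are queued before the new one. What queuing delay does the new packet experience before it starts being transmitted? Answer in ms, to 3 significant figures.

17.2 ms

Each queued packet: L/R = 10224/5600000 = 1.82571 ms.
9 queued → 16.4314 ms.
Plus remaining 4500 bits of current packet: 0.803571 ms.
Queuing delay = 17.2 ms.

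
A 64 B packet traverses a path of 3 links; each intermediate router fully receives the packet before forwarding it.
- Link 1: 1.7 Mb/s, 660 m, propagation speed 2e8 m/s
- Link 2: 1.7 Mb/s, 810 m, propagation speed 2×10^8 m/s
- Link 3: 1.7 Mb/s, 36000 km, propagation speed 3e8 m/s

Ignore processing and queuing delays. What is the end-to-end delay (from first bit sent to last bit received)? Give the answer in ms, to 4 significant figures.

120.9 ms

L = 64 × 8 = 512 bits.
Transmission delay per hop = L/R = 512/1700000 = 0.301176 ms; 3 hops → 0.903529 ms.
Propagation delays (d/s per hop): 0.0033, 0.00405, 120 ms; sum = 120.007 ms.
End-to-end = 120.9 ms.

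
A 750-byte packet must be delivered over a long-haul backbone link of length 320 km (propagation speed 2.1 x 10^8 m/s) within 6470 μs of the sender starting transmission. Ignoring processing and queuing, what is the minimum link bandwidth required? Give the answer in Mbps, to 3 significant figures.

L = 6000 bits.
Propagation delay = 320000 / 210000000 = 1523.81 μs.
Transmission budget = 6470 − 1523.81 = 4946.19 μs.
R ≥ L / t_tx = 6000 bits / 0.00494619 s = 1.21 Mbps.

1.21 Mbps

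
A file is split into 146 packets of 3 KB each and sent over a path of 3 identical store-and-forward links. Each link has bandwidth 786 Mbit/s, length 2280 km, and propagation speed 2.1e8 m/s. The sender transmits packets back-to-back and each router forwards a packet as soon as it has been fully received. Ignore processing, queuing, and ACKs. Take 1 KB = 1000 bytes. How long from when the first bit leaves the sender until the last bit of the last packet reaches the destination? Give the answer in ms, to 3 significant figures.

Per-hop transmission t_tx = L/R = 24000/786000000 = 0.0305344 ms.
Per-hop propagation t_prop = 2280000/210000000 = 10.8571 ms.
Pipeline fill: first packet needs 3·t_tx to clear all hops; remaining 145 packets each add one t_tx.
Total = (3+146-1)·t_tx + 3·t_prop = 148·0.0305344 + 3·10.8571 = 37.1 ms.

37.1 ms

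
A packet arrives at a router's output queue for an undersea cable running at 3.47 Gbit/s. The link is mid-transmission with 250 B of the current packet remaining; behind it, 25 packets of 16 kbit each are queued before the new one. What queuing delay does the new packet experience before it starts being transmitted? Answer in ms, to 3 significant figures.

0.116 ms

Each queued packet: L/R = 16000/3470000000 = 0.00461095 ms.
25 queued → 0.115274 ms.
Plus remaining 2000 bits of current packet: 0.000576369 ms.
Queuing delay = 0.116 ms.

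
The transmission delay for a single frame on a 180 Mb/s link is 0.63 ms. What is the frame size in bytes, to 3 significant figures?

L = R × t_tx = 180000000 b/s × 0.00063 s = 113400 bits.
In bytes: 113400 / 8 = 14200 bytes.

14200 bytes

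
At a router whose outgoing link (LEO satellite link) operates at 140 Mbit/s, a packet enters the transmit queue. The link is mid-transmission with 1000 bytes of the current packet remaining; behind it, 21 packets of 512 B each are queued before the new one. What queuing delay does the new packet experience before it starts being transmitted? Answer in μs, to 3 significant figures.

672 μs

Each queued packet: L/R = 4096/140000000 = 29.2571 μs.
21 queued → 614.4 μs.
Plus remaining 8000 bits of current packet: 57.1429 μs.
Queuing delay = 672 μs.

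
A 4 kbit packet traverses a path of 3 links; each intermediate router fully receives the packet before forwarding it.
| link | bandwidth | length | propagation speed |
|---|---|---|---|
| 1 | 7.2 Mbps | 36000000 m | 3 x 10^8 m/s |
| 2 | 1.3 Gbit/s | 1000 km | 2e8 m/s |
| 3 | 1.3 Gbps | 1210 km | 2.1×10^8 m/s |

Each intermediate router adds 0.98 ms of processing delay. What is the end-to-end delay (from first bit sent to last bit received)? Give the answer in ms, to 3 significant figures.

L = 4000 bits.
Transmission delays (L/R per hop): 0.555556, 0.00307692, 0.00307692 ms; sum = 0.561709 ms.
Propagation delays (d/s per hop): 120, 5, 5.7619 ms; sum = 130.762 ms.
Processing at 2 router(s): 2 × 0.98 ms = 1.96 ms.
End-to-end = 133 ms.

133 ms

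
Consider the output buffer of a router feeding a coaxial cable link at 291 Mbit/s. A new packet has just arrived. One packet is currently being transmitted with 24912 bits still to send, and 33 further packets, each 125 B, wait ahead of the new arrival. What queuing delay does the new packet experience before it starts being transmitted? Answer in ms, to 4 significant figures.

Each queued packet: L/R = 1000/291000000 = 0.00343643 ms.
33 queued → 0.113402 ms.
Plus remaining 24912 bits of current packet: 0.0856082 ms.
Queuing delay = 0.1990 ms.

0.1990 ms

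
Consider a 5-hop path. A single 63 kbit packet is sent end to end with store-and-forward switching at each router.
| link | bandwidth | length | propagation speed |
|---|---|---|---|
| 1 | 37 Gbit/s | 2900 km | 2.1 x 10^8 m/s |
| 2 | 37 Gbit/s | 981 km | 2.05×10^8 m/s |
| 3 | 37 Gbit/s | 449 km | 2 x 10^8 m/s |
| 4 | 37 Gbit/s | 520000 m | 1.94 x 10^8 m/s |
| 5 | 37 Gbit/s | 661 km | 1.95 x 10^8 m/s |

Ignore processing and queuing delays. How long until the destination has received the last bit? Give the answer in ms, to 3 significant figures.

L = 63000 bits.
Transmission delay per hop = L/R = 63000/37000000000 = 0.0017027 ms; 5 hops → 0.00851351 ms.
Propagation delays (d/s per hop): 13.8095, 4.78537, 2.245, 2.68041, 3.38974 ms; sum = 26.91 ms.
End-to-end = 26.9 ms.

26.9 ms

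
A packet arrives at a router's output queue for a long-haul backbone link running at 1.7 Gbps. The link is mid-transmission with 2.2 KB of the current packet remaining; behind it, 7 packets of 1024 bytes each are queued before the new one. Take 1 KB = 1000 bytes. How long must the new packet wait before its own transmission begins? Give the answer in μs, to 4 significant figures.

44.08 μs

Each queued packet: L/R = 8192/1700000000 = 4.81882 μs.
7 queued → 33.7318 μs.
Plus remaining 17600 bits of current packet: 10.3529 μs.
Queuing delay = 44.08 μs.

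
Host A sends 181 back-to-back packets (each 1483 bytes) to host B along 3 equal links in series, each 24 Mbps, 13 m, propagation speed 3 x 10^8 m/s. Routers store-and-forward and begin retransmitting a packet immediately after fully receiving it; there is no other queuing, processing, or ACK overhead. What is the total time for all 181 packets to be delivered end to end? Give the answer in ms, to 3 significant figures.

90.5 ms

Per-hop transmission t_tx = L/R = 11864/24000000 = 0.494333 ms.
Per-hop propagation t_prop = 13/300000000 = 4.33333e-05 ms.
Pipeline fill: first packet needs 3·t_tx to clear all hops; remaining 180 packets each add one t_tx.
Total = (3+181-1)·t_tx + 3·t_prop = 183·0.494333 + 3·4.33333e-05 = 90.5 ms.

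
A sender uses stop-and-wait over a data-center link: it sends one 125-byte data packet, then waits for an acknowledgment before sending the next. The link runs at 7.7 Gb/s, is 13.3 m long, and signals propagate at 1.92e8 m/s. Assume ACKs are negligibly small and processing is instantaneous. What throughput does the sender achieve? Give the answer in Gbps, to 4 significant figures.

t_tx = L/R = 1000/7700000000 = 1.2987e-07 s.
t_prop = 13.3/192000000 = 6.92708e-08 s; RTT = 1.38542e-07 s.
Cycle = t_tx + RTT = 2.68412e-07 s.
Throughput = L / cycle = 1000 / 2.68412e-07 = 3.726 Gbps.

3.726 Gbps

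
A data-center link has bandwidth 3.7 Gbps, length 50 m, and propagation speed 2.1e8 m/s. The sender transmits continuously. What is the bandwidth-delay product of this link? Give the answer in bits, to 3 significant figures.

Propagation delay = 50 / 210000000 = 2.38095e-07 s.
BDP = R × t_prop = 3700000000 × 2.38095e-07 = 880.952 bits.

881 bits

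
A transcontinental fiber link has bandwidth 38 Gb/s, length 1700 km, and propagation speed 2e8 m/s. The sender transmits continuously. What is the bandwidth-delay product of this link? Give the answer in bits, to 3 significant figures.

323000000 bits

Propagation delay = 1700000 / 200000000 = 0.0085 s.
BDP = R × t_prop = 38000000000 × 0.0085 = 323000000 bits.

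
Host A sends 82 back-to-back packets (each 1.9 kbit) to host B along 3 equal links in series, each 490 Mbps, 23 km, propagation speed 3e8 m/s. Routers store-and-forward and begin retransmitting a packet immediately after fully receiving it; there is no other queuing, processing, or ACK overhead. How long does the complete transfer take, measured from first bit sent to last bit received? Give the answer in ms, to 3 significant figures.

Per-hop transmission t_tx = L/R = 1900/490000000 = 0.00387755 ms.
Per-hop propagation t_prop = 23000/300000000 = 0.0766667 ms.
Pipeline fill: first packet needs 3·t_tx to clear all hops; remaining 81 packets each add one t_tx.
Total = (3+82-1)·t_tx + 3·t_prop = 84·0.00387755 + 3·0.0766667 = 0.556 ms.

0.556 ms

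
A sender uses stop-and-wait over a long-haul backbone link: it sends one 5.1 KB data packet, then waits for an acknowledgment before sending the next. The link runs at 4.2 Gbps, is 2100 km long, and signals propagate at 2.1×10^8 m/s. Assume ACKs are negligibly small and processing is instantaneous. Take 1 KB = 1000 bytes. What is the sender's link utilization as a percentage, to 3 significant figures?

0.0485 %

t_tx = L/R = 40800/4200000000 = 9.71429e-06 s.
t_prop = 2100000/210000000 = 0.01 s; RTT = 0.02 s.
Cycle = t_tx + RTT = 0.0200097 s.
Utilization = t_tx / cycle = 9.71429e-06/0.0200097 = 0.0485 %.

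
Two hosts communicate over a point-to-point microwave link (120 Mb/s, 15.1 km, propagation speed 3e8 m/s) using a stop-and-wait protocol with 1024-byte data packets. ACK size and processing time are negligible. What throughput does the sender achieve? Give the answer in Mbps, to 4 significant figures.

48.49 Mbps

t_tx = L/R = 8192/120000000 = 6.82667e-05 s.
t_prop = 15100/300000000 = 5.03333e-05 s; RTT = 0.000100667 s.
Cycle = t_tx + RTT = 0.000168933 s.
Throughput = L / cycle = 8192 / 0.000168933 = 48.49 Mbps.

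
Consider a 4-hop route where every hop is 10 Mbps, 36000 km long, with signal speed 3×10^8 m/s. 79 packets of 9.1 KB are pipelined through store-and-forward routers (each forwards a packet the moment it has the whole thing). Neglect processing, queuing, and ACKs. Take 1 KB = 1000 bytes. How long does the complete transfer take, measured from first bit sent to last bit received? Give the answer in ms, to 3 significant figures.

Per-hop transmission t_tx = L/R = 72800/10000000 = 7.28 ms.
Per-hop propagation t_prop = 36000000/300000000 = 120 ms.
Pipeline fill: first packet needs 4·t_tx to clear all hops; remaining 78 packets each add one t_tx.
Total = (4+79-1)·t_tx + 4·t_prop = 82·7.28 + 4·120 = 1080 ms.

1080 ms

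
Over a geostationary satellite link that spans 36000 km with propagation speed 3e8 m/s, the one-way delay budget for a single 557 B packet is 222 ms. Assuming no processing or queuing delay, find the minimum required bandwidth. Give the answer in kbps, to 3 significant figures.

L = 4456 bits.
Propagation delay = 36000000 / 300000000 = 120 ms.
Transmission budget = 222 − 120 = 102 ms.
R ≥ L / t_tx = 4456 bits / 0.102 s = 43.7 kbps.

43.7 kbps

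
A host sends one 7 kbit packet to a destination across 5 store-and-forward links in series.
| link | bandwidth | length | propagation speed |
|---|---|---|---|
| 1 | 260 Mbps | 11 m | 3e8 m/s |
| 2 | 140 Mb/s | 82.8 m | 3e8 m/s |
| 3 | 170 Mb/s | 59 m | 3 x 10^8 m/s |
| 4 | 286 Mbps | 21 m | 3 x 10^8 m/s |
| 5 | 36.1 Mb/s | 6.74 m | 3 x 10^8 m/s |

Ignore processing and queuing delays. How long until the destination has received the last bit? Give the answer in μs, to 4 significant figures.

337.1 μs

L = 7000 bits.
Transmission delays (L/R per hop): 26.9231, 50, 41.1765, 24.4755, 193.906 μs; sum = 336.481 μs.
Propagation delays (d/s per hop): 0.0366667, 0.276, 0.196667, 0.07, 0.0224667 μs; sum = 0.6018 μs.
End-to-end = 337.1 μs.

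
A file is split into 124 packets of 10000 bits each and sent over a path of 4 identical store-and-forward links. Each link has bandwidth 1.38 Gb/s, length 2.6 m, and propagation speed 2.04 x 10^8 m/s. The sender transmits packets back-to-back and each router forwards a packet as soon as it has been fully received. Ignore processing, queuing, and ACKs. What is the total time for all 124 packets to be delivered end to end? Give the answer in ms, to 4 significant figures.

0.9203 ms

Per-hop transmission t_tx = L/R = 10000/1380000000 = 0.00724638 ms.
Per-hop propagation t_prop = 2.6/204000000 = 1.27451e-05 ms.
Pipeline fill: first packet needs 4·t_tx to clear all hops; remaining 123 packets each add one t_tx.
Total = (4+124-1)·t_tx + 4·t_prop = 127·0.00724638 + 4·1.27451e-05 = 0.9203 ms.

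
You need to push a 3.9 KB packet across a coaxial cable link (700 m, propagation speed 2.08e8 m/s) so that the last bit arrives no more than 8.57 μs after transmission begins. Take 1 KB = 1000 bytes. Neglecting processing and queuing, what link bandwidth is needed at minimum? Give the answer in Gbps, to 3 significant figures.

5.99 Gbps

L = 31200 bits.
Propagation delay = 700 / 208000000 = 3.36538 μs.
Transmission budget = 8.57 − 3.36538 = 5.20462 μs.
R ≥ L / t_tx = 31200 bits / 5.20462e-06 s = 5.99 Gbps.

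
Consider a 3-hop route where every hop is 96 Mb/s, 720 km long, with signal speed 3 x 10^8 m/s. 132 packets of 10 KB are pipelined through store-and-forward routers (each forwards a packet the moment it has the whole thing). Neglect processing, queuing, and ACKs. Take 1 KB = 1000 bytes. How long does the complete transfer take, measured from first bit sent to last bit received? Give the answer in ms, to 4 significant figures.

Per-hop transmission t_tx = L/R = 80000/96000000 = 0.833333 ms.
Per-hop propagation t_prop = 720000/300000000 = 2.4 ms.
Pipeline fill: first packet needs 3·t_tx to clear all hops; remaining 131 packets each add one t_tx.
Total = (3+132-1)·t_tx + 3·t_prop = 134·0.833333 + 3·2.4 = 118.9 ms.

118.9 ms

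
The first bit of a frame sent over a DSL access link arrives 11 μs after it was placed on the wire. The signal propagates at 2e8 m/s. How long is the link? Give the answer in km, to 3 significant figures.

d = s × t_prop = 200000000 × 1.1e-05 = 2.20 km.

2.20 km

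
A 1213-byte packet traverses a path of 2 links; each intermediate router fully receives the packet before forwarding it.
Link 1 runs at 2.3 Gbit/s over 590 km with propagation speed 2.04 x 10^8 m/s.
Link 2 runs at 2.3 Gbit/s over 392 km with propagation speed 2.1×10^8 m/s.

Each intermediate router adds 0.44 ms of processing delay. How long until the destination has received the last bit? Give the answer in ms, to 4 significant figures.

5.207 ms

L = 1213 × 8 = 9704 bits.
Transmission delay per hop = L/R = 9704/2300000000 = 0.00421913 ms; 2 hops → 0.00843826 ms.
Propagation delays (d/s per hop): 2.89216, 1.86667 ms; sum = 4.75882 ms.
Processing at 1 router(s): 1 × 0.44 ms = 0.44 ms.
End-to-end = 5.207 ms.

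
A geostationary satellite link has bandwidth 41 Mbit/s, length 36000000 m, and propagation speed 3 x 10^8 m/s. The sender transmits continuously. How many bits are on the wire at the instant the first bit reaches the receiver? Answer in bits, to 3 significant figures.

4920000 bits

Propagation delay = 36000000 / 300000000 = 0.12 s.
BDP = R × t_prop = 41000000 × 0.12 = 4920000 bits.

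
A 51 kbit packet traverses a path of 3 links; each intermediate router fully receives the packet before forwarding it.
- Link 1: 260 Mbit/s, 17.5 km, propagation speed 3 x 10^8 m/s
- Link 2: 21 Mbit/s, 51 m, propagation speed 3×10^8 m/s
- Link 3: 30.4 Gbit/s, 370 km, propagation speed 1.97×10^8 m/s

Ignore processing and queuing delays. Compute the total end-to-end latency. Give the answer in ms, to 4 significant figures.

4.563 ms

L = 51000 bits.
Transmission delays (L/R per hop): 0.196154, 2.42857, 0.00167763 ms; sum = 2.6264 ms.
Propagation delays (d/s per hop): 0.0583333, 0.00017, 1.87817 ms; sum = 1.93668 ms.
End-to-end = 4.563 ms.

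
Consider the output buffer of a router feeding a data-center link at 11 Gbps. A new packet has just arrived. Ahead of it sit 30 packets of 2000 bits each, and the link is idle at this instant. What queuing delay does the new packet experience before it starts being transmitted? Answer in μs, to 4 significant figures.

5.455 μs

Each queued packet: L/R = 2000/11000000000 = 0.181818 μs.
30 queued → 5.45455 μs.
Queuing delay = 5.455 μs.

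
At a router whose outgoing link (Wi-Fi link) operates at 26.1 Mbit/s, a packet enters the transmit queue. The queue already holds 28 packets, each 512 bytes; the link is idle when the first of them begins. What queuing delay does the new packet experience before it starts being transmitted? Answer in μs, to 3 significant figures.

4390 μs

Each queued packet: L/R = 4096/26100000 = 156.935 μs.
28 queued → 4394.18 μs.
Queuing delay = 4390 μs.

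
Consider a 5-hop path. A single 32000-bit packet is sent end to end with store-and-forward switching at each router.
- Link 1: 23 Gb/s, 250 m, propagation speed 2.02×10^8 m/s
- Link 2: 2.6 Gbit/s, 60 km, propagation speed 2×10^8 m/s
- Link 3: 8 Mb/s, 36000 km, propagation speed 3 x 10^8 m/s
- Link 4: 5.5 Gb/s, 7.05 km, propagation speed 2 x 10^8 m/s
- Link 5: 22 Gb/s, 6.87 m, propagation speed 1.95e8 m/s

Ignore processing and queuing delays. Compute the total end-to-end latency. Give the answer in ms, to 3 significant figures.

124 ms

Transmission delays (L/R per hop): 0.0013913, 0.0123077, 4, 0.00581818, 0.00145455 ms; sum = 4.02097 ms.
Propagation delays (d/s per hop): 0.00123762, 0.3, 120, 0.03525, 3.52308e-05 ms; sum = 120.337 ms.
End-to-end = 124 ms.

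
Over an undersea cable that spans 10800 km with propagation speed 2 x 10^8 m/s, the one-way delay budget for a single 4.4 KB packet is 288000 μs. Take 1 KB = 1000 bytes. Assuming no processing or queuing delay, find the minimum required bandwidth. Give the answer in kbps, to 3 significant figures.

L = 35200 bits.
Propagation delay = 10800000 / 200000000 = 54000 μs.
Transmission budget = 288000 − 54000 = 234000 μs.
R ≥ L / t_tx = 35200 bits / 0.234 s = 150 kbps.

150 kbps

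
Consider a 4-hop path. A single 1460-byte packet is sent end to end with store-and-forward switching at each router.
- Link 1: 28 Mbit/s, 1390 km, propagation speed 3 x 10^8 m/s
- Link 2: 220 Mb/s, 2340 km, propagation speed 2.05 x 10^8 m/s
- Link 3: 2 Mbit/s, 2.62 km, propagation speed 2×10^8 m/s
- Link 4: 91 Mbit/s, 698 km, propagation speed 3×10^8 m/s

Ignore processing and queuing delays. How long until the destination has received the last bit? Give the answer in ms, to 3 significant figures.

L = 1460 × 8 = 11680 bits.
Transmission delays (L/R per hop): 0.417143, 0.0530909, 5.84, 0.128352 ms; sum = 6.43859 ms.
Propagation delays (d/s per hop): 4.63333, 11.4146, 0.0131, 2.32667 ms; sum = 18.3877 ms.
End-to-end = 24.8 ms.

24.8 ms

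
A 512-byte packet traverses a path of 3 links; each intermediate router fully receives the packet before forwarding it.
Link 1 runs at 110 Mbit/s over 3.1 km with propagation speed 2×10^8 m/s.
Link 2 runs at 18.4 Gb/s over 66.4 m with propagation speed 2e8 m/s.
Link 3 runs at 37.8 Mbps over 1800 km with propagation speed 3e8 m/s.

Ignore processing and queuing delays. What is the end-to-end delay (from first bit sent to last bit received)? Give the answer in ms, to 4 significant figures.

6.162 ms

L = 512 × 8 = 4096 bits.
Transmission delays (L/R per hop): 0.0372364, 0.000222609, 0.10836 ms; sum = 0.145819 ms.
Propagation delays (d/s per hop): 0.0155, 0.000332, 6 ms; sum = 6.01583 ms.
End-to-end = 6.162 ms.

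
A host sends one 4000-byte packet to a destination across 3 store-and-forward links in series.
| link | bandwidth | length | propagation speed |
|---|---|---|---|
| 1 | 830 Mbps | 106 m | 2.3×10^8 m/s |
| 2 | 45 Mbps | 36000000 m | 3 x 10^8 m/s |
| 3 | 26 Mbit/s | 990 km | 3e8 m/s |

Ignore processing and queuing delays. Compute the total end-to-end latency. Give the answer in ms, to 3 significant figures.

125 ms

L = 4000 × 8 = 32000 bits.
Transmission delays (L/R per hop): 0.0385542, 0.711111, 1.23077 ms; sum = 1.98043 ms.
Propagation delays (d/s per hop): 0.00046087, 120, 3.3 ms; sum = 123.3 ms.
End-to-end = 125 ms.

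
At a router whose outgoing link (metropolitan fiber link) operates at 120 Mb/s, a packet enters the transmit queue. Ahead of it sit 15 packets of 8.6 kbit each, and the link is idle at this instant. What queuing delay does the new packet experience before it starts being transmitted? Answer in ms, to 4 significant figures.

Each queued packet: L/R = 8600/120000000 = 0.0716667 ms.
15 queued → 1.075 ms.
Queuing delay = 1.075 ms.

1.075 ms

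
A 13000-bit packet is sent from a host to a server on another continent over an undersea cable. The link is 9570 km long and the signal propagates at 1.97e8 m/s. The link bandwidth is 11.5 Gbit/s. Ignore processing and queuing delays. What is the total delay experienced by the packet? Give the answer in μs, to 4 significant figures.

Transmission delay = L/R = 13000 / 11500000000 = 1.13043 μs.
Propagation delay = d/s = 9570000 m / 197000000 m/s = 48578.7 μs.
Total = 48580 μs.

48580 μs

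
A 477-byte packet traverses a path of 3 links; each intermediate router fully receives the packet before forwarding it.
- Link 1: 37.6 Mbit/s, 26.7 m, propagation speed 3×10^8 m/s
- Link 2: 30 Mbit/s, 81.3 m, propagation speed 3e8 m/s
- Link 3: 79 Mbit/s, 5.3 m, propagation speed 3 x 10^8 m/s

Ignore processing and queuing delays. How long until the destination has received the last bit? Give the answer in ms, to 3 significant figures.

0.277 ms

L = 477 × 8 = 3816 bits.
Transmission delays (L/R per hop): 0.101489, 0.1272, 0.0483038 ms; sum = 0.276993 ms.
Propagation delays (d/s per hop): 8.9e-05, 0.000271, 1.76667e-05 ms; sum = 0.000377667 ms.
End-to-end = 0.277 ms.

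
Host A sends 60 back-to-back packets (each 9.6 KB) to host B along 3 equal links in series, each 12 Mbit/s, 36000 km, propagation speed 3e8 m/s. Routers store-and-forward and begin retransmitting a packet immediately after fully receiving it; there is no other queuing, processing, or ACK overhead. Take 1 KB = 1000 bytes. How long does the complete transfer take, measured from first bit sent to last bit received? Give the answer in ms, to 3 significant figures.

Per-hop transmission t_tx = L/R = 76800/12000000 = 6.4 ms.
Per-hop propagation t_prop = 36000000/300000000 = 120 ms.
Pipeline fill: first packet needs 3·t_tx to clear all hops; remaining 59 packets each add one t_tx.
Total = (3+60-1)·t_tx + 3·t_prop = 62·6.4 + 3·120 = 757 ms.

757 ms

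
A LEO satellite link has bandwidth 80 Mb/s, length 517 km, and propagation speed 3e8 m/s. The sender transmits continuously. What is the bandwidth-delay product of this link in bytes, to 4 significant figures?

Propagation delay = 517000 / 300000000 = 0.00172333 s.
BDP = R × t_prop = 80000000 × 0.00172333 = 137867 bits.
In bytes: 137867/8 = 17230 bytes.

17230 bytes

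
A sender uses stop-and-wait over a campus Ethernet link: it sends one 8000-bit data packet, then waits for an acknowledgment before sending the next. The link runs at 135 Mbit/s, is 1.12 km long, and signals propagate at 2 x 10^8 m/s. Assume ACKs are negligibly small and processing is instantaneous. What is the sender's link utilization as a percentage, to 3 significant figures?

t_tx = L/R = 8000/135000000 = 5.92593e-05 s.
t_prop = 1120/200000000 = 5.6e-06 s; RTT = 1.12e-05 s.
Cycle = t_tx + RTT = 7.04593e-05 s.
Utilization = t_tx / cycle = 5.92593e-05/7.04593e-05 = 84.1 %.

84.1 %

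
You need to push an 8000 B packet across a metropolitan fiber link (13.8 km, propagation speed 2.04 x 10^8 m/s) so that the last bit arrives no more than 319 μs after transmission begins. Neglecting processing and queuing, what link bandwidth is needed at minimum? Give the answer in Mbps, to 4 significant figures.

254.6 Mbps

L = 64000 bits.
Propagation delay = 13800 / 204000000 = 67.6471 μs.
Transmission budget = 319 − 67.6471 = 251.353 μs.
R ≥ L / t_tx = 64000 bits / 0.000251353 s = 254.6 Mbps.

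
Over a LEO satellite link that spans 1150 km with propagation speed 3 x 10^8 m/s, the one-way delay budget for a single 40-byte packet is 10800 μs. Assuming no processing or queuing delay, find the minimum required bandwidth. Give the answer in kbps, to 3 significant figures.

45.9 kbps

L = 320 bits.
Propagation delay = 1150000 / 300000000 = 3833.33 μs.
Transmission budget = 10800 − 3833.33 = 6966.67 μs.
R ≥ L / t_tx = 320 bits / 0.00696667 s = 45.9 kbps.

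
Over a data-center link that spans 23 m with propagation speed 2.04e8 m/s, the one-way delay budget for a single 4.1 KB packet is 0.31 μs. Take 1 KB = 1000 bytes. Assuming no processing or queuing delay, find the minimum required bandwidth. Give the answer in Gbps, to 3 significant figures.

166 Gbps

L = 32800 bits.
Propagation delay = 23 / 204000000 = 0.112745 μs.
Transmission budget = 0.31 − 0.112745 = 0.197255 μs.
R ≥ L / t_tx = 32800 bits / 1.97255e-07 s = 166 Gbps.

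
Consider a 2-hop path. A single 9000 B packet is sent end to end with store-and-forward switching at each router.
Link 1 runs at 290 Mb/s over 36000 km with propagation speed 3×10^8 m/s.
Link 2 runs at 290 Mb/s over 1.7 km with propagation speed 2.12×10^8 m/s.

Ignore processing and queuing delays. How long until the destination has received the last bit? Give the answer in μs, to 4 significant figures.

120500 μs

L = 9000 × 8 = 72000 bits.
Transmission delay per hop = L/R = 72000/290000000 = 248.276 μs; 2 hops → 496.552 μs.
Propagation delays (d/s per hop): 120000, 8.01887 μs; sum = 120008 μs.
End-to-end = 120500 μs.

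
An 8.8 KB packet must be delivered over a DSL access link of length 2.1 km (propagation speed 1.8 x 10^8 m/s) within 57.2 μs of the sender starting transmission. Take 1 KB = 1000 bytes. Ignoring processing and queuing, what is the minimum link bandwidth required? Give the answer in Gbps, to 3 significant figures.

1.55 Gbps

L = 70400 bits.
Propagation delay = 2100 / 180000000 = 11.6667 μs.
Transmission budget = 57.2 − 11.6667 = 45.5333 μs.
R ≥ L / t_tx = 70400 bits / 4.55333e-05 s = 1.55 Gbps.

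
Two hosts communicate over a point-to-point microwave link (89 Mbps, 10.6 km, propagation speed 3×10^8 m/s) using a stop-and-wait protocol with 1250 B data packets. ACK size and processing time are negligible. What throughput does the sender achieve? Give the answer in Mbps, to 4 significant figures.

t_tx = L/R = 10000/89000000 = 0.00011236 s.
t_prop = 10600/300000000 = 3.53333e-05 s; RTT = 7.06667e-05 s.
Cycle = t_tx + RTT = 0.000183026 s.
Throughput = L / cycle = 10000 / 0.000183026 = 54.64 Mbps.

54.64 Mbps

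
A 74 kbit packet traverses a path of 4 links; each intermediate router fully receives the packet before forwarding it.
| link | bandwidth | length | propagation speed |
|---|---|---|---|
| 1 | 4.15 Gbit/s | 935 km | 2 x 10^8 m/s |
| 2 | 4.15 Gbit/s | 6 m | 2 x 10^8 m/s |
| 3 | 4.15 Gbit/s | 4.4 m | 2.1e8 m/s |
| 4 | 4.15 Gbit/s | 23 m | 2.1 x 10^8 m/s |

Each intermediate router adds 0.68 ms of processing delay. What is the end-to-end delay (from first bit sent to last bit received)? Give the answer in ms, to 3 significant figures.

L = 74000 bits.
Transmission delay per hop = L/R = 74000/4.15e+09 = 0.0178313 ms; 4 hops → 0.0713253 ms.
Propagation delays (d/s per hop): 4.675, 3e-05, 2.09524e-05, 0.000109524 ms; sum = 4.67516 ms.
Processing at 3 router(s): 3 × 0.68 ms = 2.04 ms.
End-to-end = 6.79 ms.

6.79 ms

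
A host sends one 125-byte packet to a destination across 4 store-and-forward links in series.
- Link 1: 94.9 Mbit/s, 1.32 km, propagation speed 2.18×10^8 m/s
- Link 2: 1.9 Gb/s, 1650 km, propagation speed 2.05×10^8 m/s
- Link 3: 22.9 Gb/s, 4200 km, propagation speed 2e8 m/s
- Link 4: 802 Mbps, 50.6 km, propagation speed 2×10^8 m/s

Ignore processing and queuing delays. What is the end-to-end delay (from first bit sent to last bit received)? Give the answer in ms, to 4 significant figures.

L = 125 × 8 = 1000 bits.
Transmission delays (L/R per hop): 0.0105374, 0.000526316, 4.36681e-05, 0.00124688 ms; sum = 0.0123543 ms.
Propagation delays (d/s per hop): 0.00605505, 8.04878, 21, 0.253 ms; sum = 29.3078 ms.
End-to-end = 29.32 ms.

29.32 ms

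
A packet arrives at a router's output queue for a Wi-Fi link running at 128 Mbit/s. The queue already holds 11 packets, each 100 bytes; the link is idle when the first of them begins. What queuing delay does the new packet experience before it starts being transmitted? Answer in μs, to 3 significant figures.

Each queued packet: L/R = 800/128000000 = 6.25 μs.
11 queued → 68.75 μs.
Queuing delay = 68.8 μs.

68.8 μs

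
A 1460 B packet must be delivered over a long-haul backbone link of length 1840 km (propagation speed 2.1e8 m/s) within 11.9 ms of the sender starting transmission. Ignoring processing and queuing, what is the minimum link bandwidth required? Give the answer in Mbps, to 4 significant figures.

3.722 Mbps

L = 11680 bits.
Propagation delay = 1840000 / 210000000 = 8.7619 ms.
Transmission budget = 11.9 − 8.7619 = 3.1381 ms.
R ≥ L / t_tx = 11680 bits / 0.0031381 s = 3.722 Mbps.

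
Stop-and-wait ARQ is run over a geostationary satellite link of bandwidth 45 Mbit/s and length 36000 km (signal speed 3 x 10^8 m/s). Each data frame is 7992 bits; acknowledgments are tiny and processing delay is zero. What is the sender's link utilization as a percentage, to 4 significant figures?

0.07395 %

t_tx = L/R = 7992/45000000 = 0.0001776 s.
t_prop = 36000000/300000000 = 0.12 s; RTT = 0.24 s.
Cycle = t_tx + RTT = 0.240178 s.
Utilization = t_tx / cycle = 0.0001776/0.240178 = 0.07395 %.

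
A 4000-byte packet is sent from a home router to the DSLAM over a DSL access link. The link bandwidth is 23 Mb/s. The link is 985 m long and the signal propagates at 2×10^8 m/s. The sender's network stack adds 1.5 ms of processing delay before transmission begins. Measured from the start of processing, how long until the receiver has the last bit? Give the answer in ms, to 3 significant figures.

2.90 ms

L = 4000 × 8 = 32000 bits.
Transmission delay = L/R = 32000 / 23000000 = 1.3913 ms.
Propagation delay = d/s = 985 m / 200000000 m/s = 0.004925 ms.
Plus processing delay 1.5 ms = 1.5 ms.
Total = 2.90 ms.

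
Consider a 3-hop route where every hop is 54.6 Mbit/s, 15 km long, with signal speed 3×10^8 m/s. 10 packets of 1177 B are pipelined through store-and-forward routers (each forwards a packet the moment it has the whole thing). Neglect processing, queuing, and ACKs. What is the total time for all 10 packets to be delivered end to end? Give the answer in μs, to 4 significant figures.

Per-hop transmission t_tx = L/R = 9416/54600000 = 172.454 μs.
Per-hop propagation t_prop = 15000/300000000 = 50 μs.
Pipeline fill: first packet needs 3·t_tx to clear all hops; remaining 9 packets each add one t_tx.
Total = (3+10-1)·t_tx + 3·t_prop = 12·172.454 + 3·50 = 2219 μs.

2219 μs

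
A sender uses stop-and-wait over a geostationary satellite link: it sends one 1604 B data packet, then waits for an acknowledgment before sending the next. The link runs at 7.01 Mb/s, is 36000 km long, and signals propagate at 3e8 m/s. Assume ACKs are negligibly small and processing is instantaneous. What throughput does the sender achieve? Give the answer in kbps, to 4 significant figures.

53.06 kbps

t_tx = L/R = 12832/7010000 = 0.00183053 s.
t_prop = 36000000/300000000 = 0.12 s; RTT = 0.24 s.
Cycle = t_tx + RTT = 0.241831 s.
Throughput = L / cycle = 12832 / 0.241831 = 53.06 kbps.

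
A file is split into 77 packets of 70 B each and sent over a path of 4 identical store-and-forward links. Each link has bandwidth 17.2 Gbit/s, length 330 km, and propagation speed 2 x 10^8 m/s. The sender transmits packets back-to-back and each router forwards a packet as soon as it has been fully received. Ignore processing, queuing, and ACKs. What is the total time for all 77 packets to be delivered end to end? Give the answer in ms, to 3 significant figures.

6.60 ms

Per-hop transmission t_tx = L/R = 560/17200000000 = 3.25581e-05 ms.
Per-hop propagation t_prop = 330000/200000000 = 1.65 ms.
Pipeline fill: first packet needs 4·t_tx to clear all hops; remaining 76 packets each add one t_tx.
Total = (4+77-1)·t_tx + 4·t_prop = 80·3.25581e-05 + 4·1.65 = 6.60 ms.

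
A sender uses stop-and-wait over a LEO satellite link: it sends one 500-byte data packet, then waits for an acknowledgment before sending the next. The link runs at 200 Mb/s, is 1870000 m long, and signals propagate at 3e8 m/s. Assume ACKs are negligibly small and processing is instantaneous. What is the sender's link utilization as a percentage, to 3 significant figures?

0.160 %

t_tx = L/R = 4000/200000000 = 2e-05 s.
t_prop = 1870000/300000000 = 0.00623333 s; RTT = 0.0124667 s.
Cycle = t_tx + RTT = 0.0124867 s.
Utilization = t_tx / cycle = 2e-05/0.0124867 = 0.160 %.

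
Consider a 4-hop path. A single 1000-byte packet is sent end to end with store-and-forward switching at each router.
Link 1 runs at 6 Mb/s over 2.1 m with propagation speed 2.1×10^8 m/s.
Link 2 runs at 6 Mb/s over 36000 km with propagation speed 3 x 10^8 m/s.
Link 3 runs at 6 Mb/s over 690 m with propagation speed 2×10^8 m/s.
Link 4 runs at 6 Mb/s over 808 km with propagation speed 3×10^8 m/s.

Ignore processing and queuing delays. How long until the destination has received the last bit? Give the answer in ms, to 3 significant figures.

128 ms

L = 1000 × 8 = 8000 bits.
Transmission delay per hop = L/R = 8000/6000000 = 1.33333 ms; 4 hops → 5.33333 ms.
Propagation delays (d/s per hop): 1e-05, 120, 0.00345, 2.69333 ms; sum = 122.697 ms.
End-to-end = 128 ms.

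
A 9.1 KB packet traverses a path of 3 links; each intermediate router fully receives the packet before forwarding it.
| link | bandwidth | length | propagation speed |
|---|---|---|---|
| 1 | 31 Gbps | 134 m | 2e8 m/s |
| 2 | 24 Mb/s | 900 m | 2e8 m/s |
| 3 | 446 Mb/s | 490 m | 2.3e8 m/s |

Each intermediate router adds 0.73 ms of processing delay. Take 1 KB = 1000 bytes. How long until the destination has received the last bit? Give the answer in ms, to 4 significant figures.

4.666 ms

L = 72800 bits.
Transmission delays (L/R per hop): 0.00234839, 3.03333, 0.163229 ms; sum = 3.19891 ms.
Propagation delays (d/s per hop): 0.00067, 0.0045, 0.00213043 ms; sum = 0.00730043 ms.
Processing at 2 router(s): 2 × 0.73 ms = 1.46 ms.
End-to-end = 4.666 ms.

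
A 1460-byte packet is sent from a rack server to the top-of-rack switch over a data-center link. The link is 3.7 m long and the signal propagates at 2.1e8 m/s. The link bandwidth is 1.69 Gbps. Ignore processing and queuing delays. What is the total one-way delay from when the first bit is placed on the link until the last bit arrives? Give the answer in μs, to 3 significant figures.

6.93 μs

L = 1460 × 8 = 11680 bits.
Transmission delay = L/R = 11680 / 1690000000 = 6.91124 μs.
Propagation delay = d/s = 3.7 m / 210000000 m/s = 0.017619 μs.
Total = 6.93 μs.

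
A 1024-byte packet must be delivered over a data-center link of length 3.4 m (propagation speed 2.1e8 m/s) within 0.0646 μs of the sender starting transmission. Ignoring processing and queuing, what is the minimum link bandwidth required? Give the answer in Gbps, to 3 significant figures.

169 Gbps

L = 8192 bits.
Propagation delay = 3.4 / 210000000 = 0.0161905 μs.
Transmission budget = 0.0646 − 0.0161905 = 0.0484095 μs.
R ≥ L / t_tx = 8192 bits / 4.84095e-08 s = 169 Gbps.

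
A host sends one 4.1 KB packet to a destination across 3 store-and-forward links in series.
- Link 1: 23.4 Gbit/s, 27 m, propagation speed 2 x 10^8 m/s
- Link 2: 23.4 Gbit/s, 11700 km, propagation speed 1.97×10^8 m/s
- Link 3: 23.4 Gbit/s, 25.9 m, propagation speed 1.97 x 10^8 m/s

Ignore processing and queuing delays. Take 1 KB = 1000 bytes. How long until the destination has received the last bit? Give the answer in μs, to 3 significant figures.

59400 μs

L = 32800 bits.
Transmission delay per hop = L/R = 32800/23400000000 = 1.40171 μs; 3 hops → 4.20513 μs.
Propagation delays (d/s per hop): 0.135, 59390.9, 0.131472 μs; sum = 59391.1 μs.
End-to-end = 59400 μs.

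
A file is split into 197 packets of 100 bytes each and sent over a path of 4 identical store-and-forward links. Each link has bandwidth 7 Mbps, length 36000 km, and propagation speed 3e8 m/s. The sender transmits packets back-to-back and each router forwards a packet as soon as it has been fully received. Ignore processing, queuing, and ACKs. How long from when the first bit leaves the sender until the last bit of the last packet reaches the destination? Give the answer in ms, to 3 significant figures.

503 ms

Per-hop transmission t_tx = L/R = 800/7000000 = 0.114286 ms.
Per-hop propagation t_prop = 36000000/300000000 = 120 ms.
Pipeline fill: first packet needs 4·t_tx to clear all hops; remaining 196 packets each add one t_tx.
Total = (4+197-1)·t_tx + 4·t_prop = 200·0.114286 + 4·120 = 503 ms.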